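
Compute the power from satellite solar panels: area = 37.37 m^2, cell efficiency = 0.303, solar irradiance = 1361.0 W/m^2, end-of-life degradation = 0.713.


P = area * eta * S * degradation
P = 37.37 * 0.303 * 1361.0 * 0.713
P = 10987.8667 W

10987.8667 W


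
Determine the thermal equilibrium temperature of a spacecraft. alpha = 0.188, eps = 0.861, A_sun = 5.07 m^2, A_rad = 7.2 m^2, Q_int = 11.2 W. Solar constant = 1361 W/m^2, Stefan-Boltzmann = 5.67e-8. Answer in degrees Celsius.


Numerator = alpha*S*A_sun + Q_int = 0.188*1361*5.07 + 11.2 = 1308.4508 W
Denominator = eps*sigma*A_rad = 0.861*5.67e-8*7.2 = 3.5149464e-07 W/K^4
T^4 = 3.722534e+09 K^4
T = 247.0072 K = -26.1428 C

-26.1428 degrees Celsius


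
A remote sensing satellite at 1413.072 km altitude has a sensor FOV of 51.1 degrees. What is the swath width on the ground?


FOV = 51.1 deg = 0.8918632 rad
swath = 2 * alt * tan(FOV/2) = 2 * 1413.072 * tan(0.4459316)
swath = 2 * 1413.072 * 0.4780472
swath = 1351.0302 km

1351.0302 km


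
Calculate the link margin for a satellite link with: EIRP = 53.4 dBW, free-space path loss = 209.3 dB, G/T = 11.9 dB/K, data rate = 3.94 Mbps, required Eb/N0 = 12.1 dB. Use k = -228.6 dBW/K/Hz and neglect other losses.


C/N0 = EIRP - FSPL + G/T - k = 53.4 - 209.3 + 11.9 - (-228.6)
C/N0 = 84.6000 dB-Hz
R_b = 3.94 Mbps = 3.94e+06 bps -> 10*log10(R_b) = 65.9550 dB-Hz
Eb/N0 = C/N0 - 10*log10(R_b) = 84.6000 - 65.9550 = 18.6450 dB
Margin = Eb/N0 - Eb/N0_req = 18.6450 - 12.1 = 6.5450 dB (link closes)

6.5450 dB


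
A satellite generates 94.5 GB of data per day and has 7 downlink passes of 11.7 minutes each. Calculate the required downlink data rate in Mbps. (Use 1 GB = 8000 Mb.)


total contact time = 7 * 11.7 * 60 = 4914.0000 s
data = 94.5 GB = 756000.0000 Mb
rate = 756000.0000 / 4914.0000 = 153.8462 Mbps

153.8462 Mbps


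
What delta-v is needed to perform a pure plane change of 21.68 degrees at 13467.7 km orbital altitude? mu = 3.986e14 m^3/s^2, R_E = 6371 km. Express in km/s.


r = 19838.7000 km = 1.98387e+07 m
V = sqrt(mu/r) = 4482.4148 m/s
di = 21.68 deg = 0.3783874 rad
dV = 2*V*sin(di/2) = 2*4482.4148*sin(0.1891937)
dV = 1685.9889 m/s = 1.6860 km/s

1.6860 km/s


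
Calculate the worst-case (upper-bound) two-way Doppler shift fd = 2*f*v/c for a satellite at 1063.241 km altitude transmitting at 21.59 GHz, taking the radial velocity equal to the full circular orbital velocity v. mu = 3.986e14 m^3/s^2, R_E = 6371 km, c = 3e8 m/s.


r = 7.434241e+06 m
v = sqrt(mu/r) = 7322.3474 m/s (worst-case radial velocity)
f = 21.59 GHz = 2.159e+10 Hz
fd = 2*f*v/c = 2*2.159e+10*7322.3474/3.0e+08
fd = 1.0539299e+06 Hz

1.0539e+06 Hz


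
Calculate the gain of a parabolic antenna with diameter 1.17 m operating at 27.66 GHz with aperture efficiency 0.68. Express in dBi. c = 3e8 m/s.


lambda = c/f = 3e8 / 2.766e+10 = 0.01084599 m
G = eta*(pi*D/lambda)^2 = 0.68*(pi*1.17/0.01084599)^2
G = 78098.4157 (linear)
G = 10*log10(78098.4157) = 48.9264 dBi

48.9264 dBi


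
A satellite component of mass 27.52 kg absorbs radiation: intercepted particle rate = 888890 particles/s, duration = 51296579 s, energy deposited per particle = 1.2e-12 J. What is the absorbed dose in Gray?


Total energy deposited = rate * time * E_per
  = 888890 * 51296579 * 1.2e-12 = 54.7164 J
Dose = E_total / mass = 54.7164 / 27.52
Dose = 1.9882 Gy

1.9882 Gy


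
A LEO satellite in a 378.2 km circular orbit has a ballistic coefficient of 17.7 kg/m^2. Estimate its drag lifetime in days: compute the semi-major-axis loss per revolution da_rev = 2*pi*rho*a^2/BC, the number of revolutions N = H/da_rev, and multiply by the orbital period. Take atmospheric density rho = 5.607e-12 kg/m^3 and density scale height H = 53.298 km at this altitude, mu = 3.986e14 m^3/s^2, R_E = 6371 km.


a = R_E + alt = 6749.2000 km = 6.7492e+06 m
da_rev = 2*pi*rho*a^2/BC = 2*pi*5.607e-12*(6.7492e+06)^2/17.7 = 90.665436 m per revolution
N = H/da_rev = 53298.0000 m / 90.665436 m = 587.8536 revolutions
P = 2*pi*sqrt(a^3/mu) = 5518.1013 s
lifetime = N*P = 587.8536 * 5518.1013 = 3.2438355e+06 s = 37.5444 days

37.5444 days


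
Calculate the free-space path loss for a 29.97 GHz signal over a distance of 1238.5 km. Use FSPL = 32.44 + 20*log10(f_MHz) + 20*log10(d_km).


f = 29.97 GHz = 29970.0000 MHz
d = 1238.5 km
FSPL = 32.44 + 20*log10(29970.0000) + 20*log10(1238.5)
FSPL = 32.44 + 89.5337 + 61.8579
FSPL = 183.8317 dB

183.8317 dB


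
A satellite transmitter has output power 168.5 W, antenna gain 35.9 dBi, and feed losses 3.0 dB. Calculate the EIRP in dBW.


Pt = 168.5 W = 22.2660 dBW
EIRP = Pt_dBW + Gt - losses = 22.2660 + 35.9 - 3.0 = 55.1660 dBW

55.1660 dBW


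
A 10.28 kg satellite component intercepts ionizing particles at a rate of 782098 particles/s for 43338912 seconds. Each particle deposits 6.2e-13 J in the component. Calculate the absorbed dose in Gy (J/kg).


Total energy deposited = rate * time * E_per
  = 782098 * 43338912 * 6.2e-13 = 21.0151 J
Dose = E_total / mass = 21.0151 / 10.28
Dose = 2.0443 Gy

2.0443 Gy


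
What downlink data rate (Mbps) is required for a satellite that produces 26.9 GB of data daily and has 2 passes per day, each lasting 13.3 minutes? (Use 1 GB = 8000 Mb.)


total contact time = 2 * 13.3 * 60 = 1596.0000 s
data = 26.9 GB = 215200.0000 Mb
rate = 215200.0000 / 1596.0000 = 134.8371 Mbps

134.8371 Mbps


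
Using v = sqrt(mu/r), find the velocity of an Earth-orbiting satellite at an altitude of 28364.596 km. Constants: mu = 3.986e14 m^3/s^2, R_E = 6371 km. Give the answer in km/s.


r = R_E + alt = 6371.0 + 28364.596 = 34735.5960 km = 3.4735596e+07 m
v = sqrt(mu/r) = sqrt(3.986e14 / 3.4735596e+07) = 3387.5153 m/s = 3.3875 km/s

3.3875 km/s


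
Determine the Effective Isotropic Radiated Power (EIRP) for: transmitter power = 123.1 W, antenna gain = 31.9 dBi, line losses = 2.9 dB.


Pt = 123.1 W = 20.9026 dBW
EIRP = Pt_dBW + Gt - losses = 20.9026 + 31.9 - 2.9 = 49.9026 dBW

49.9026 dBW


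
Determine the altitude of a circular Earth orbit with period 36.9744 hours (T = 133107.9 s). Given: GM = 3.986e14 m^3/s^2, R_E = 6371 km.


T = 133107.9 s
r = (mu*T^2/(4*pi^2))^(1/3) = (3.986e14 * 133107.9^2 / (4*pi^2))^(1/3)
r = 5.6345825e+07 m = 56345.8248 km
alt = r - R_E = 56345.8248 - 6371 = 49974.8248 km

49974.8248 km


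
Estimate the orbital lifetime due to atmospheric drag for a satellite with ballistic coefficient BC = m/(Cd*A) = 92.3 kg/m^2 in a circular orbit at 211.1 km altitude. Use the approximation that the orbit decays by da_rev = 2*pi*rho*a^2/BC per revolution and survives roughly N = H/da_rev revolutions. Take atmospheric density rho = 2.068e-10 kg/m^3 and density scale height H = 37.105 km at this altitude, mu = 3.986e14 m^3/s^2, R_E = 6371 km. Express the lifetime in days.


a = R_E + alt = 6582.1000 km = 6.5821e+06 m
da_rev = 2*pi*rho*a^2/BC = 2*pi*2.068e-10*(6.5821e+06)^2/92.3 = 609.898625 m per revolution
N = H/da_rev = 37105.0000 m / 609.898625 m = 60.8380 revolutions
P = 2*pi*sqrt(a^3/mu) = 5314.4452 s
lifetime = N*P = 60.8380 * 5314.4452 = 323320.1096 s = 3.7421 days

3.7421 days


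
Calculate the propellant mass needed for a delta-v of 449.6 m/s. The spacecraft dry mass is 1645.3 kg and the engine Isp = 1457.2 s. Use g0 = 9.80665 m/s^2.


ve = Isp * g0 = 1457.2 * 9.80665 = 14290.250380 m/s
mass ratio = exp(dv/ve) = exp(449.6/14290.250380) = 1.03196217
m_prop = m_dry * (mr - 1) = 1645.3 * (1.03196217 - 1)
m_prop = 52.5874 kg

52.5874 kg


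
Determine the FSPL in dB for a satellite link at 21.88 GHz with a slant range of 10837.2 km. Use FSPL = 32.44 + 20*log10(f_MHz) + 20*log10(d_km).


f = 21.88 GHz = 21880.0000 MHz
d = 10837.2 km
FSPL = 32.44 + 20*log10(21880.0000) + 20*log10(10837.2)
FSPL = 32.44 + 86.8009 + 80.6983
FSPL = 199.9393 dB

199.9393 dB


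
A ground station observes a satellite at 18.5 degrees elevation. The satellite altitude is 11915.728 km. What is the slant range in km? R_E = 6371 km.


h = 11915.728 km, el = 18.5 deg
d = -R_E*sin(el) + sqrt((R_E*sin(el))^2 + 2*R_E*h + h^2)
d = -6371.0000*sin(0.3228859) + sqrt((6371.0000*0.3173047)^2 + 2*6371.0000*11915.728 + 11915.728^2)
d = 15238.2735 km

15238.2735 km


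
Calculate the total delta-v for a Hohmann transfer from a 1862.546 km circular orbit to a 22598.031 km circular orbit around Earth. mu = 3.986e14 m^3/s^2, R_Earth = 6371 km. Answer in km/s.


r1 = 8233.5460 km = 8.233546e+06 m
r2 = 28969.0310 km = 2.8969031e+07 m
dv1 = sqrt(mu/r1)*(sqrt(2*r2/(r1+r2)) - 1) = 1725.1651 m/s
dv2 = sqrt(mu/r2)*(1 - sqrt(2*r1/(r1+r2))) = 1241.5053 m/s
total dv = |dv1| + |dv2| = 1725.1651 + 1241.5053 = 2966.6704 m/s = 2.9667 km/s

2.9667 km/s


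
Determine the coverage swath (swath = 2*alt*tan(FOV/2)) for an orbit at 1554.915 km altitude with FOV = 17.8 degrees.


FOV = 17.8 deg = 0.3106686 rad
swath = 2 * alt * tan(FOV/2) = 2 * 1554.915 * tan(0.1553343)
swath = 2 * 1554.915 * 0.1565958
swath = 486.9864 km

486.9864 km


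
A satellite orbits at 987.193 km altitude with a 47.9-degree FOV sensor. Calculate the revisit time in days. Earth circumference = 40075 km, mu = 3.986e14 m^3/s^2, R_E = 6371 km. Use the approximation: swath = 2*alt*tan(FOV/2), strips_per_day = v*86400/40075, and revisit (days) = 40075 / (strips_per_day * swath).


swath = 2*987.193*tan(0.4180064) = 876.9896 km
v = sqrt(mu/r) = 7360.0889 m/s = 7.3601 km/s
strips/day = v*86400/40075 = 7.3601*86400/40075 = 15.8680
coverage/day = strips * swath = 15.8680 * 876.9896 = 13916.1050 km
revisit = 40075 / 13916.1050 = 2.8798 days

2.8798 days


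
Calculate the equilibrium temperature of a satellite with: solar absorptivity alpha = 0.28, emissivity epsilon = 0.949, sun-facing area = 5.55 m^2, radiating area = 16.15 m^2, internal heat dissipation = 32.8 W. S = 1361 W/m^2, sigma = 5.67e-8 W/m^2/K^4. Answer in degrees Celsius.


Numerator = alpha*S*A_sun + Q_int = 0.28*1361*5.55 + 32.8 = 2147.7940 W
Denominator = eps*sigma*A_rad = 0.949*5.67e-8*16.15 = 8.6900404e-07 W/K^4
T^4 = 2.4715581e+09 K^4
T = 222.9681 K = -50.1819 C

-50.1819 degrees Celsius


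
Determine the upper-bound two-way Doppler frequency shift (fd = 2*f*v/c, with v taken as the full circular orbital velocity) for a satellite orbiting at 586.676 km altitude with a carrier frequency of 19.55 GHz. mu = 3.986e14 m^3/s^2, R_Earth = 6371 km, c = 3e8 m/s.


r = 6.957676e+06 m
v = sqrt(mu/r) = 7568.9659 m/s (worst-case radial velocity)
f = 19.55 GHz = 1.955e+10 Hz
fd = 2*f*v/c = 2*1.955e+10*7568.9659/3.0e+08
fd = 986488.5512 Hz

986488.5512 Hz


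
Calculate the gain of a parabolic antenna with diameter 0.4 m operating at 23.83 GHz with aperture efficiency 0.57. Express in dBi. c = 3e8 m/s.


lambda = c/f = 3e8 / 2.383e+10 = 0.01258917 m
G = eta*(pi*D/lambda)^2 = 0.57*(pi*0.4/0.01258917)^2
G = 5679.3699 (linear)
G = 10*log10(5679.3699) = 37.5430 dBi

37.5430 dBi


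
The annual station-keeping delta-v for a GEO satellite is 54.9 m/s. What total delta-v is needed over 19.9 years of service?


dV = rate * years = 54.9 * 19.9
dV = 1092.5100 m/s

1092.5100 m/s


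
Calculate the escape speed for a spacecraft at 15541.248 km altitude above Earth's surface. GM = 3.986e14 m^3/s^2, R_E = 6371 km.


r = 6371.0 + 15541.248 = 21912.2480 km = 2.1912248e+07 m
v_esc = sqrt(2*mu/r) = sqrt(2*3.986e14 / 2.1912248e+07)
v_esc = 6031.7062 m/s = 6.0317 km/s

6.0317 km/s


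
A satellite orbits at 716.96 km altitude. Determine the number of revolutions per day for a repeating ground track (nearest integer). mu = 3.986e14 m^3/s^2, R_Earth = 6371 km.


r = 7.08796e+06 m
T = 2*pi*sqrt(r^3/mu) = 5938.7235 s = 98.9787 min
revs/day = 1440 / 98.9787 = 14.5486
Rounded: 15 revolutions per day

15 revolutions per day


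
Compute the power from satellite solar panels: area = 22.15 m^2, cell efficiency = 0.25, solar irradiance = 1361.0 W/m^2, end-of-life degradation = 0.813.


P = area * eta * S * degradation
P = 22.15 * 0.25 * 1361.0 * 0.813
P = 6127.2050 W

6127.2050 W


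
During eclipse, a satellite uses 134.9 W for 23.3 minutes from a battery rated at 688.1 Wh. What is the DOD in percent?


E_used = P * t / 60 = 134.9 * 23.3 / 60 = 52.3862 Wh
DOD = E_used / E_total * 100 = 52.3862 / 688.1 * 100
DOD = 7.6132 %

7.6132 %


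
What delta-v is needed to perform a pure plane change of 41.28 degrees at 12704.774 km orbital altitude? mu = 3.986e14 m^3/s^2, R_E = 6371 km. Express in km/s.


r = 19075.7740 km = 1.9075774e+07 m
V = sqrt(mu/r) = 4571.1720 m/s
di = 41.28 deg = 0.7204719 rad
dV = 2*V*sin(di/2) = 2*4571.1720*sin(0.360236)
dV = 3222.6311 m/s = 3.2226 km/s

3.2226 km/s


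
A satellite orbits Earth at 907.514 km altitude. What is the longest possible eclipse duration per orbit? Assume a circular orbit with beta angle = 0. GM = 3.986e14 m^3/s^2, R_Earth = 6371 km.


r = 7278.5140 km
T = 102.9969 min
Eclipse fraction = arcsin(R_E/r)/pi = arcsin(6371.0000/7278.5140)/pi
= arcsin(0.875316)/pi = 0.3393467
Eclipse duration = 0.3393467 * 102.9969 = 34.9516 min

34.9516 minutes


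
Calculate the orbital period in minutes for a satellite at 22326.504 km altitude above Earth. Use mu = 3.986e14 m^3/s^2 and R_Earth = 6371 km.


r = 28697.5040 km = 2.8697504e+07 m
T = 2*pi*sqrt(r^3/mu) = 2*pi*sqrt(2.3633736e+22 / 3.986e14)
T = 48381.2861 s = 806.3548 min

806.3548 minutes


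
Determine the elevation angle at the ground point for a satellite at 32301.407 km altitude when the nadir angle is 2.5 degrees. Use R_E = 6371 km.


r = R_E + alt = 38672.4070 km
Law of sines in the satellite / Earth-center / ground-point triangle:
  sin(nadir)/R_E = sin(90 + el)/r  =>  cos(el) = (r/R_E)*sin(nadir)
cos(el) = (38672.4070 / 6371.0000) * sin(2.5 deg) = 0.2647727
el = arccos(0.2647727) = 74.6466 deg
(Earth-central angle = 90 - nadir - el = 12.8534 deg)

74.6466 degrees


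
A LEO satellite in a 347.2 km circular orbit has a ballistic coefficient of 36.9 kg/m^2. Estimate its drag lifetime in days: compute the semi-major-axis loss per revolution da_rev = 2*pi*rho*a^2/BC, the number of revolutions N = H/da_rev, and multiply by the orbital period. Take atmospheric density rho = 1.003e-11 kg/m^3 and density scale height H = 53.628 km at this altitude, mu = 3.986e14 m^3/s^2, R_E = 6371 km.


a = R_E + alt = 6718.2000 km = 6.7182e+06 m
da_rev = 2*pi*rho*a^2/BC = 2*pi*1.003e-11*(6.7182e+06)^2/36.9 = 77.083299 m per revolution
N = H/da_rev = 53628.0000 m / 77.083299 m = 695.7149 revolutions
P = 2*pi*sqrt(a^3/mu) = 5480.1269 s
lifetime = N*P = 695.7149 * 5480.1269 = 3.812606e+06 s = 44.1274 days

44.1274 days


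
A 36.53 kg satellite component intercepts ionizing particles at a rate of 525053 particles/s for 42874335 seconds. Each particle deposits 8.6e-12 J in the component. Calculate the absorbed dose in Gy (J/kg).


Total energy deposited = rate * time * E_per
  = 525053 * 42874335 * 8.6e-12 = 193.5972 J
Dose = E_total / mass = 193.5972 / 36.53
Dose = 5.2997 Gy

5.2997 Gy


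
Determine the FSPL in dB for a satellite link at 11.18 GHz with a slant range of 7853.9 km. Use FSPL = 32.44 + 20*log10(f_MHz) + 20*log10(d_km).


f = 11.18 GHz = 11180.0000 MHz
d = 7853.9 km
FSPL = 32.44 + 20*log10(11180.0000) + 20*log10(7853.9)
FSPL = 32.44 + 80.9688 + 77.9017
FSPL = 191.3105 dB

191.3105 dB


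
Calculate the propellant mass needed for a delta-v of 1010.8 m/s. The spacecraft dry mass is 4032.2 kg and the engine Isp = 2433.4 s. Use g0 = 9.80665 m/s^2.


ve = Isp * g0 = 2433.4 * 9.80665 = 23863.502110 m/s
mass ratio = exp(dv/ve) = exp(1010.8/23863.502110) = 1.04326745
m_prop = m_dry * (mr - 1) = 4032.2 * (1.04326745 - 1)
m_prop = 174.4630 kg

174.4630 kg


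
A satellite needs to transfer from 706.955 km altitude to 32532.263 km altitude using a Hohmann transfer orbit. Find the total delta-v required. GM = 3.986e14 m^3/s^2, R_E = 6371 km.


r1 = 7077.9550 km = 7.077955e+06 m
r2 = 38903.2630 km = 3.8903263e+07 m
dv1 = sqrt(mu/r1)*(sqrt(2*r2/(r1+r2)) - 1) = 2257.4801 m/s
dv2 = sqrt(mu/r2)*(1 - sqrt(2*r1/(r1+r2))) = 1424.8796 m/s
total dv = |dv1| + |dv2| = 2257.4801 + 1424.8796 = 3682.3597 m/s = 3.6824 km/s

3.6824 km/s


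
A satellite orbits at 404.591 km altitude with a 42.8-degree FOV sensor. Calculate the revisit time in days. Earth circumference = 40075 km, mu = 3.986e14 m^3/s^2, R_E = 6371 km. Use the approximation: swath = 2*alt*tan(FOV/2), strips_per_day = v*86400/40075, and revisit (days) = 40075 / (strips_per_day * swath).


swath = 2*404.591*tan(0.3735005) = 317.1150 km
v = sqrt(mu/r) = 7669.9946 m/s = 7.6700 km/s
strips/day = v*86400/40075 = 7.6700*86400/40075 = 16.5362
coverage/day = strips * swath = 16.5362 * 317.1150 = 5243.8710 km
revisit = 40075 / 5243.8710 = 7.6423 days

7.6423 days


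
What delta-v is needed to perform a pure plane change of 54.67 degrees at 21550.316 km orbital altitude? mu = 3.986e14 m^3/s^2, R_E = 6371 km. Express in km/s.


r = 27921.3160 km = 2.7921316e+07 m
V = sqrt(mu/r) = 3778.3371 m/s
di = 54.67 deg = 0.9541715 rad
dV = 2*V*sin(di/2) = 2*3778.3371*sin(0.4770858)
dV = 3469.9666 m/s = 3.4700 km/s

3.4700 km/s


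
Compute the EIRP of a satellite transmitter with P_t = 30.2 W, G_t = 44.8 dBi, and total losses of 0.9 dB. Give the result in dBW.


Pt = 30.2 W = 14.8001 dBW
EIRP = Pt_dBW + Gt - losses = 14.8001 + 44.8 - 0.9 = 58.7001 dBW

58.7001 dBW


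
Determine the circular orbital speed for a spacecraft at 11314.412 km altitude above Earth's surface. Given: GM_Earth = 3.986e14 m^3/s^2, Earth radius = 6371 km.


r = R_E + alt = 6371.0 + 11314.412 = 17685.4120 km = 1.7685412e+07 m
v = sqrt(mu/r) = sqrt(3.986e14 / 1.7685412e+07) = 4747.4572 m/s = 4.7475 km/s

4.7475 km/s


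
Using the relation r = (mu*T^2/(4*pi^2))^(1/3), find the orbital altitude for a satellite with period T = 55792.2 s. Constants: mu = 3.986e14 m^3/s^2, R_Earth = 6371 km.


T = 55792.2 s
r = (mu*T^2/(4*pi^2))^(1/3) = (3.986e14 * 55792.2^2 / (4*pi^2))^(1/3)
r = 3.1557906e+07 m = 31557.9059 km
alt = r - R_E = 31557.9059 - 6371 = 25186.9059 km

25186.9059 km


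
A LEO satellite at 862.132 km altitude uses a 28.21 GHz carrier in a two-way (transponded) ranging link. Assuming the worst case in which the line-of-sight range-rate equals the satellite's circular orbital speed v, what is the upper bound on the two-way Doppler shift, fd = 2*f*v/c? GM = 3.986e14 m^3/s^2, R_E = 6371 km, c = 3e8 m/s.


r = 7.233132e+06 m
v = sqrt(mu/r) = 7423.4443 m/s (worst-case radial velocity)
f = 28.21 GHz = 2.821e+10 Hz
fd = 2*f*v/c = 2*2.821e+10*7423.4443/3.0e+08
fd = 1.3961024e+06 Hz

1.3961e+06 Hz


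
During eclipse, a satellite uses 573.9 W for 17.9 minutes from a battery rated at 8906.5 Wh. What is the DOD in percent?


E_used = P * t / 60 = 573.9 * 17.9 / 60 = 171.2135 Wh
DOD = E_used / E_total * 100 = 171.2135 / 8906.5 * 100
DOD = 1.9223 %

1.9223 %


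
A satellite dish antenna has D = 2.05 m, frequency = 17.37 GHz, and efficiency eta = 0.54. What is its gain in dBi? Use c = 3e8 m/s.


lambda = c/f = 3e8 / 1.737e+10 = 0.01727116 m
G = eta*(pi*D/lambda)^2 = 0.54*(pi*2.05/0.01727116)^2
G = 75085.8938 (linear)
G = 10*log10(75085.8938) = 48.7556 dBi

48.7556 dBi


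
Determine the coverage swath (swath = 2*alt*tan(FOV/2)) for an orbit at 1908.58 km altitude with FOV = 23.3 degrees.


FOV = 23.3 deg = 0.4066617 rad
swath = 2 * alt * tan(FOV/2) = 2 * 1908.58 * tan(0.2033309)
swath = 2 * 1908.58 * 0.2061801
swath = 787.0225 km

787.0225 km


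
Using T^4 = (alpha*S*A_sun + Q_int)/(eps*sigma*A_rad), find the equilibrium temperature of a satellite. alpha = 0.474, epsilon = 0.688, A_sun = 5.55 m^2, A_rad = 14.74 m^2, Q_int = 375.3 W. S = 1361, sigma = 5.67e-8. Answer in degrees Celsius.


Numerator = alpha*S*A_sun + Q_int = 0.474*1361*5.55 + 375.3 = 3955.6827 W
Denominator = eps*sigma*A_rad = 0.688*5.67e-8*14.74 = 5.750015e-07 W/K^4
T^4 = 6.8794302e+09 K^4
T = 287.9971 K = 14.8471 C

14.8471 degrees Celsius


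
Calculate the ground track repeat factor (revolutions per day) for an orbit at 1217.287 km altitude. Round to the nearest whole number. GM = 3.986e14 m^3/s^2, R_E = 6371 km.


r = 7.588287e+06 m
T = 2*pi*sqrt(r^3/mu) = 6578.4995 s = 109.6417 min
revs/day = 1440 / 109.6417 = 13.1337
Rounded: 13 revolutions per day

13 revolutions per day


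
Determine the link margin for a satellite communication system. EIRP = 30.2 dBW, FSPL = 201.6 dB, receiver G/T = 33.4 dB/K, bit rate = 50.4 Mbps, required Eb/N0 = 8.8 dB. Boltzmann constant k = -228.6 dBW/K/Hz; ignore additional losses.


C/N0 = EIRP - FSPL + G/T - k = 30.2 - 201.6 + 33.4 - (-228.6)
C/N0 = 90.6000 dB-Hz
R_b = 50.4 Mbps = 5.04e+07 bps -> 10*log10(R_b) = 77.0243 dB-Hz
Eb/N0 = C/N0 - 10*log10(R_b) = 90.6000 - 77.0243 = 13.5757 dB
Margin = Eb/N0 - Eb/N0_req = 13.5757 - 8.8 = 4.7757 dB (link closes)

4.7757 dB


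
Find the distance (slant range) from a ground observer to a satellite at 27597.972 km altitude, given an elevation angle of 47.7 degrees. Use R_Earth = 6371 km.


h = 27597.972 km, el = 47.7 deg
d = -R_E*sin(el) + sqrt((R_E*sin(el))^2 + 2*R_E*h + h^2)
d = -6371.0000*sin(0.8325221) + sqrt((6371.0000*0.7396311)^2 + 2*6371.0000*27597.972 + 27597.972^2)
d = 28985.0824 km

28985.0824 km


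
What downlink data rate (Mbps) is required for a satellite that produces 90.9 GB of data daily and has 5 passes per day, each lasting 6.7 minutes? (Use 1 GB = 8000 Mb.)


total contact time = 5 * 6.7 * 60 = 2010.0000 s
data = 90.9 GB = 727200.0000 Mb
rate = 727200.0000 / 2010.0000 = 361.7910 Mbps

361.7910 Mbps


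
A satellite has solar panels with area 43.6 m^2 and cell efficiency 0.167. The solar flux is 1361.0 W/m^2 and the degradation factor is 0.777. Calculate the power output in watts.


P = area * eta * S * degradation
P = 43.6 * 0.167 * 1361.0 * 0.777
P = 7699.8472 W

7699.8472 W


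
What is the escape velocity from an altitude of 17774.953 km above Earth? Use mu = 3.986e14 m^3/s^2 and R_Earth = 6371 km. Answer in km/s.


r = 6371.0 + 17774.953 = 24145.9530 km = 2.4145953e+07 m
v_esc = sqrt(2*mu/r) = sqrt(2*3.986e14 / 2.4145953e+07)
v_esc = 5745.9451 m/s = 5.7459 km/s

5.7459 km/s


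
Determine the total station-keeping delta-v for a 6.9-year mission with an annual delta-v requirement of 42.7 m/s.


dV = rate * years = 42.7 * 6.9
dV = 294.6300 m/s

294.6300 m/s


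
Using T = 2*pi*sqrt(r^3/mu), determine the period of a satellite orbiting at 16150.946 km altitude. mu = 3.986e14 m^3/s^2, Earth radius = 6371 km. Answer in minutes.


r = 22521.9460 km = 2.2521946e+07 m
T = 2*pi*sqrt(r^3/mu) = 2*pi*sqrt(1.1423988e+22 / 3.986e14)
T = 33637.2196 s = 560.6203 min

560.6203 minutes


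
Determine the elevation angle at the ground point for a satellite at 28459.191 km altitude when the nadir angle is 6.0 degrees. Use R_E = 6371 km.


r = R_E + alt = 34830.1910 km
Law of sines in the satellite / Earth-center / ground-point triangle:
  sin(nadir)/R_E = sin(90 + el)/r  =>  cos(el) = (r/R_E)*sin(nadir)
cos(el) = (34830.1910 / 6371.0000) * sin(6.0 deg) = 0.571456
el = arccos(0.571456) = 55.1482 deg
(Earth-central angle = 90 - nadir - el = 28.8518 deg)

55.1482 degrees


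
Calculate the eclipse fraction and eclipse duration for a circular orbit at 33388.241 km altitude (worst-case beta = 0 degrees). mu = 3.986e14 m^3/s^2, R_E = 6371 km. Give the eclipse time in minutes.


r = 39759.2410 km
T = 1314.9738 min
Eclipse fraction = arcsin(R_E/r)/pi = arcsin(6371.0000/39759.2410)/pi
= arcsin(0.1602395)/pi = 0.05122665
Eclipse duration = 0.05122665 * 1314.9738 = 67.3617 min

67.3617 minutes


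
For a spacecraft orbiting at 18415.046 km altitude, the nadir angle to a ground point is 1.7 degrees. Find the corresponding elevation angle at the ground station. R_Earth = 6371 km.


r = R_E + alt = 24786.0460 km
Law of sines in the satellite / Earth-center / ground-point triangle:
  sin(nadir)/R_E = sin(90 + el)/r  =>  cos(el) = (r/R_E)*sin(nadir)
cos(el) = (24786.0460 / 6371.0000) * sin(1.7 deg) = 0.115415
el = arccos(0.115415) = 83.3724 deg
(Earth-central angle = 90 - nadir - el = 4.9276 deg)

83.3724 degrees


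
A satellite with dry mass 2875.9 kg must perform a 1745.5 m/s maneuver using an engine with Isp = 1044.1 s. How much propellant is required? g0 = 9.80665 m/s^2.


ve = Isp * g0 = 1044.1 * 9.80665 = 10239.123265 m/s
mass ratio = exp(dv/ve) = exp(1745.5/10239.123265) = 1.18586632
m_prop = m_dry * (mr - 1) = 2875.9 * (1.18586632 - 1)
m_prop = 534.5330 kg

534.5330 kg


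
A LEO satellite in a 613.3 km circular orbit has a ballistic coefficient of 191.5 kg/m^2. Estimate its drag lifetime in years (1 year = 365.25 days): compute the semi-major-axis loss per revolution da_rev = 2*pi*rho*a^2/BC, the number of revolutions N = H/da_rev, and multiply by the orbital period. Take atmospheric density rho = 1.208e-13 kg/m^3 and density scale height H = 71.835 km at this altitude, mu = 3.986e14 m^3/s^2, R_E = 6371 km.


a = R_E + alt = 6984.3000 km = 6.9843e+06 m
da_rev = 2*pi*rho*a^2/BC = 2*pi*1.208e-13*(6.9843e+06)^2/191.5 = 0.193340927 m per revolution
N = H/da_rev = 71835.0000 m / 0.193340927 m = 371545.7523 revolutions
P = 2*pi*sqrt(a^3/mu) = 5808.9221 s
lifetime = N*P = 371545.7523 * 5808.9221 = 2.1582803e+09 s = 24980.0963 days
years = 24980.0963 / 365.25 = 68.3918 years

68.3918 years


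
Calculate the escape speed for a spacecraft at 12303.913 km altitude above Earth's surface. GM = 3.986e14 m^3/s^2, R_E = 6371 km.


r = 6371.0 + 12303.913 = 18674.9130 km = 1.8674913e+07 m
v_esc = sqrt(2*mu/r) = sqrt(2*3.986e14 / 1.8674913e+07)
v_esc = 6533.6272 m/s = 6.5336 km/s

6.5336 km/s


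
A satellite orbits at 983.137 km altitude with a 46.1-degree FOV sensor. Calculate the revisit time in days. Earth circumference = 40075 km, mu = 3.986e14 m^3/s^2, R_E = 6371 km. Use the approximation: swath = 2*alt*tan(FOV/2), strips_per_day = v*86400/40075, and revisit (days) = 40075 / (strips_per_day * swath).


swath = 2*983.137*tan(0.4022984) = 836.6596 km
v = sqrt(mu/r) = 7362.1183 m/s = 7.3621 km/s
strips/day = v*86400/40075 = 7.3621*86400/40075 = 15.8724
coverage/day = strips * swath = 15.8724 * 836.6596 = 13279.8083 km
revisit = 40075 / 13279.8083 = 3.0177 days

3.0177 days


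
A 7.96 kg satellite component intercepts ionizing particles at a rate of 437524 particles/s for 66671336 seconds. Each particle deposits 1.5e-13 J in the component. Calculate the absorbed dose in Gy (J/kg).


Total energy deposited = rate * time * E_per
  = 437524 * 66671336 * 1.5e-13 = 4.3755 J
Dose = E_total / mass = 4.3755 / 7.96
Dose = 0.5496918 Gy

0.5497 Gy


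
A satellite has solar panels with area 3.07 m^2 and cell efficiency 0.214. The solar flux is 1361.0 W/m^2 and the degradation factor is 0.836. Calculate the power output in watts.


P = area * eta * S * degradation
P = 3.07 * 0.214 * 1361.0 * 0.836
P = 747.5092 W

747.5092 W


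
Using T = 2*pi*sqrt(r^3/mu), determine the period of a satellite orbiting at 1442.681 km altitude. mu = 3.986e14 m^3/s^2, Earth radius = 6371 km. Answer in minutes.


r = 7813.6810 km = 7.813681e+06 m
T = 2*pi*sqrt(r^3/mu) = 2*pi*sqrt(4.7705344e+20 / 3.986e14)
T = 6873.7659 s = 114.5628 min

114.5628 minutes


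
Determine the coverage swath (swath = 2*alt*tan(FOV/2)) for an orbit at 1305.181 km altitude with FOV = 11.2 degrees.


FOV = 11.2 deg = 0.1954769 rad
swath = 2 * alt * tan(FOV/2) = 2 * 1305.181 * tan(0.09773844)
swath = 2 * 1305.181 * 0.09805086
swath = 255.9482 km

255.9482 km


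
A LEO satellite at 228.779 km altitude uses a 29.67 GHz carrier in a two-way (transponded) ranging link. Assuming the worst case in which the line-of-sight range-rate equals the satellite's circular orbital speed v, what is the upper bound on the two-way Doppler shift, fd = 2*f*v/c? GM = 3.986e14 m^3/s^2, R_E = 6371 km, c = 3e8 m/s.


r = 6.599779e+06 m
v = sqrt(mu/r) = 7771.4839 m/s (worst-case radial velocity)
f = 29.67 GHz = 2.967e+10 Hz
fd = 2*f*v/c = 2*2.967e+10*7771.4839/3.0e+08
fd = 1.5371995e+06 Hz

1.5372e+06 Hz


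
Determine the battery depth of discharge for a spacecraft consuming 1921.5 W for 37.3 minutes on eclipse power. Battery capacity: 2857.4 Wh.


E_used = P * t / 60 = 1921.5 * 37.3 / 60 = 1194.5325 Wh
DOD = E_used / E_total * 100 = 1194.5325 / 2857.4 * 100
DOD = 41.8049 %

41.8049 %


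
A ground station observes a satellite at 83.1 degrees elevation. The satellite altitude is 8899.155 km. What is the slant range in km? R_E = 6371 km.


h = 8899.155 km, el = 83.1 deg
d = -R_E*sin(el) + sqrt((R_E*sin(el))^2 + 2*R_E*h + h^2)
d = -6371.0000*sin(1.4504) + sqrt((6371.0000*0.9927573)^2 + 2*6371.0000*8899.155 + 8899.155^2)
d = 8926.1039 km

8926.1039 km


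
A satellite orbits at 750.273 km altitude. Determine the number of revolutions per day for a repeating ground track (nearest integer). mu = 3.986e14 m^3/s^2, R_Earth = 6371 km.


r = 7.121273e+06 m
T = 2*pi*sqrt(r^3/mu) = 5980.6402 s = 99.6773 min
revs/day = 1440 / 99.6773 = 14.4466
Rounded: 14 revolutions per day

14 revolutions per day


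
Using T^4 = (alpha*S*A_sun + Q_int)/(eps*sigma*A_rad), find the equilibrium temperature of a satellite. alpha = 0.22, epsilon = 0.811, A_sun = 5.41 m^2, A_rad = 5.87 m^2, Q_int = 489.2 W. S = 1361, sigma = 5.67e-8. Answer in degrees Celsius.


Numerator = alpha*S*A_sun + Q_int = 0.22*1361*5.41 + 489.2 = 2109.0622 W
Denominator = eps*sigma*A_rad = 0.811*5.67e-8*5.87 = 2.6992432e-07 W/K^4
T^4 = 7.8135316e+09 K^4
T = 297.3116 K = 24.1616 C

24.1616 degrees Celsius


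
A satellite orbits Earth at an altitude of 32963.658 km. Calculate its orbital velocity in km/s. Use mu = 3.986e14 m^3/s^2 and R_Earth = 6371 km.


r = R_E + alt = 6371.0 + 32963.658 = 39334.6580 km = 3.9334658e+07 m
v = sqrt(mu/r) = sqrt(3.986e14 / 3.9334658e+07) = 3183.3248 m/s = 3.1833 km/s

3.1833 km/s


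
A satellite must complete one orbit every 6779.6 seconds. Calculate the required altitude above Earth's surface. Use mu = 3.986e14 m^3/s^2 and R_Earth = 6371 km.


T = 6779.6 s
r = (mu*T^2/(4*pi^2))^(1/3) = (3.986e14 * 6779.6^2 / (4*pi^2))^(1/3)
r = 7.7421557e+06 m = 7742.1557 km
alt = r - R_E = 7742.1557 - 6371 = 1371.1557 km

1371.1557 km


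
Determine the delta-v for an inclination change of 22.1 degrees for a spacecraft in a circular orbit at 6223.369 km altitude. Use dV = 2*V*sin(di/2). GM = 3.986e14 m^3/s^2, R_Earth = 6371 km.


r = 12594.3690 km = 1.2594369e+07 m
V = sqrt(mu/r) = 5625.7502 m/s
di = 22.1 deg = 0.3857178 rad
dV = 2*V*sin(di/2) = 2*5625.7502*sin(0.1928589)
dV = 2156.5250 m/s = 2.1565 km/s

2.1565 km/s


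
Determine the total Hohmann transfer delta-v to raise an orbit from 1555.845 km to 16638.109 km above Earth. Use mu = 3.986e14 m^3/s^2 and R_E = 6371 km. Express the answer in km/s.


r1 = 7926.8450 km = 7.926845e+06 m
r2 = 23009.1090 km = 2.3009109e+07 m
dv1 = sqrt(mu/r1)*(sqrt(2*r2/(r1+r2)) - 1) = 1557.5361 m/s
dv2 = sqrt(mu/r2)*(1 - sqrt(2*r1/(r1+r2))) = 1182.5995 m/s
total dv = |dv1| + |dv2| = 1557.5361 + 1182.5995 = 2740.1357 m/s = 2.7401 km/s

2.7401 km/s


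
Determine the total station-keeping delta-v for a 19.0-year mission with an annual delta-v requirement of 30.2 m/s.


dV = rate * years = 30.2 * 19.0
dV = 573.8000 m/s

573.8000 m/s


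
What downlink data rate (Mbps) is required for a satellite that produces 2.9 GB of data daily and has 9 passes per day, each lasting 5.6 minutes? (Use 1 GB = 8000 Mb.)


total contact time = 9 * 5.6 * 60 = 3024.0000 s
data = 2.9 GB = 23200.0000 Mb
rate = 23200.0000 / 3024.0000 = 7.6720 Mbps

7.6720 Mbps


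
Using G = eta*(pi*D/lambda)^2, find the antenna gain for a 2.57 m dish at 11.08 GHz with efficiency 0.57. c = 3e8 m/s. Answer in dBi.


lambda = c/f = 3e8 / 1.108e+10 = 0.02707581 m
G = eta*(pi*D/lambda)^2 = 0.57*(pi*2.57/0.02707581)^2
G = 50684.8142 (linear)
G = 10*log10(50684.8142) = 47.0488 dBi

47.0488 dBi


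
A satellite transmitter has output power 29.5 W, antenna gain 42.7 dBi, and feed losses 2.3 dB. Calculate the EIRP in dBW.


Pt = 29.5 W = 14.6982 dBW
EIRP = Pt_dBW + Gt - losses = 14.6982 + 42.7 - 2.3 = 55.0982 dBW

55.0982 dBW


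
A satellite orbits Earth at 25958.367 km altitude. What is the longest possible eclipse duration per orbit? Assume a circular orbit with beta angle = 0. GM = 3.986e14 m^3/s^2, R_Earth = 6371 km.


r = 32329.3670 km
T = 964.1748 min
Eclipse fraction = arcsin(R_E/r)/pi = arcsin(6371.0000/32329.3670)/pi
= arcsin(0.1970654)/pi = 0.06314114
Eclipse duration = 0.06314114 * 964.1748 = 60.8791 min

60.8791 minutes


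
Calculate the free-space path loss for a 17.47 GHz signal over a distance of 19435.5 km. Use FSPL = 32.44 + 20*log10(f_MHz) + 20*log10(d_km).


f = 17.47 GHz = 17470.0000 MHz
d = 19435.5 km
FSPL = 32.44 + 20*log10(17470.0000) + 20*log10(19435.5)
FSPL = 32.44 + 84.8459 + 85.7719
FSPL = 203.0578 dB

203.0578 dB


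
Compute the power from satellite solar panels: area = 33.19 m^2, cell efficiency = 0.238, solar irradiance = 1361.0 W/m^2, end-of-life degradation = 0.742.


P = area * eta * S * degradation
P = 33.19 * 0.238 * 1361.0 * 0.742
P = 7977.1221 W

7977.1221 W


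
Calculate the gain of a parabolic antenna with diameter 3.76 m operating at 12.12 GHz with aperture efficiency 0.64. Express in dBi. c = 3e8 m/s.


lambda = c/f = 3e8 / 1.212e+10 = 0.02475248 m
G = eta*(pi*D/lambda)^2 = 0.64*(pi*3.76/0.02475248)^2
G = 145753.2138 (linear)
G = 10*log10(145753.2138) = 51.6362 dBi

51.6362 dBi


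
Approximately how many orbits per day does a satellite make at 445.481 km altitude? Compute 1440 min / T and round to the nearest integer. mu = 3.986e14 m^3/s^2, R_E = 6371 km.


r = 6.816481e+06 m
T = 2*pi*sqrt(r^3/mu) = 5600.8193 s = 93.3470 min
revs/day = 1440 / 93.3470 = 15.4263
Rounded: 15 revolutions per day

15 revolutions per day


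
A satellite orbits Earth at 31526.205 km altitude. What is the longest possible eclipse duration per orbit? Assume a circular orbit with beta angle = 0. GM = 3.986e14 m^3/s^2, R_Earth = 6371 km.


r = 37897.2050 km
T = 1223.6881 min
Eclipse fraction = arcsin(R_E/r)/pi = arcsin(6371.0000/37897.2050)/pi
= arcsin(0.1681127)/pi = 0.05376724
Eclipse duration = 0.05376724 * 1223.6881 = 65.7943 min

65.7943 minutes


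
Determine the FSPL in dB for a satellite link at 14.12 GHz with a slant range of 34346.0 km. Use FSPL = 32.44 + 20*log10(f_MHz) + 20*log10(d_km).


f = 14.12 GHz = 14120.0000 MHz
d = 34346.0 km
FSPL = 32.44 + 20*log10(14120.0000) + 20*log10(34346.0)
FSPL = 32.44 + 82.9967 + 90.7175
FSPL = 206.1542 dB

206.1542 dB


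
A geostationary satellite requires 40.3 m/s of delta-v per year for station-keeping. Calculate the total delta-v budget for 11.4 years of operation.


dV = rate * years = 40.3 * 11.4
dV = 459.4200 m/s

459.4200 m/s


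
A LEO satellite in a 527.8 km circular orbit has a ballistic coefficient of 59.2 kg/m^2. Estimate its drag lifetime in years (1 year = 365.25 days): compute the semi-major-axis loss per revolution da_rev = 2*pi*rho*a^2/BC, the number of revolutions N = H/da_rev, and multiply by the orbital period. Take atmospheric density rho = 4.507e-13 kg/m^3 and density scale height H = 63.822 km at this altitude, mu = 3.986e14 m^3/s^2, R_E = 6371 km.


a = R_E + alt = 6898.8000 km = 6.8988e+06 m
da_rev = 2*pi*rho*a^2/BC = 2*pi*4.507e-13*(6.8988e+06)^2/59.2 = 2.276632 m per revolution
N = H/da_rev = 63822.0000 m / 2.276632 m = 28033.5166 revolutions
P = 2*pi*sqrt(a^3/mu) = 5702.5822 s
lifetime = N*P = 28033.5166 * 5702.5822 = 1.5986343e+08 s = 1850.2712 days
years = 1850.2712 / 365.25 = 5.0658 years

5.0658 years


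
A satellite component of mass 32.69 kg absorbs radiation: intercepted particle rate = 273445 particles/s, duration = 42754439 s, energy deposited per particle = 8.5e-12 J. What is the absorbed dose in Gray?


Total energy deposited = rate * time * E_per
  = 273445 * 42754439 * 8.5e-12 = 99.3734 J
Dose = E_total / mass = 99.3734 / 32.69
Dose = 3.0399 Gy

3.0399 Gy


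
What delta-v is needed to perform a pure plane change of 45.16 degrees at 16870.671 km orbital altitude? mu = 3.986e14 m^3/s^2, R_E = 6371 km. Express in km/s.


r = 23241.6710 km = 2.3241671e+07 m
V = sqrt(mu/r) = 4141.2836 m/s
di = 45.16 deg = 0.7881907 rad
dV = 2*V*sin(di/2) = 2*4141.2836*sin(0.3940953)
dV = 3180.2825 m/s = 3.1803 km/s

3.1803 km/s


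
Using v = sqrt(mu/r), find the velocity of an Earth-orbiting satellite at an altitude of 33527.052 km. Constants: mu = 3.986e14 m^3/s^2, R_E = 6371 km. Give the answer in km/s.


r = R_E + alt = 6371.0 + 33527.052 = 39898.0520 km = 3.9898052e+07 m
v = sqrt(mu/r) = sqrt(3.986e14 / 3.9898052e+07) = 3160.7693 m/s = 3.1608 km/s

3.1608 km/s


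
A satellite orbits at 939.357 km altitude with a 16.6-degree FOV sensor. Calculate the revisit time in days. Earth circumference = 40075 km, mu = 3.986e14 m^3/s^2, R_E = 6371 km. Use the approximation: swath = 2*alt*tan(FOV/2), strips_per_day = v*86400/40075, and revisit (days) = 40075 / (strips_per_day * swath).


swath = 2*939.357*tan(0.1448623) = 274.0747 km
v = sqrt(mu/r) = 7384.1303 m/s = 7.3841 km/s
strips/day = v*86400/40075 = 7.3841*86400/40075 = 15.9199
coverage/day = strips * swath = 15.9199 * 274.0747 = 4363.2346 km
revisit = 40075 / 4363.2346 = 9.1847 days

9.1847 days


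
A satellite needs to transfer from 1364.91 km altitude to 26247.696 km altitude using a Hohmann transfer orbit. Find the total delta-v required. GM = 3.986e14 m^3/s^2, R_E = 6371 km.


r1 = 7735.9100 km = 7.73591e+06 m
r2 = 32618.6960 km = 3.2618696e+07 m
dv1 = sqrt(mu/r1)*(sqrt(2*r2/(r1+r2)) - 1) = 1948.5622 m/s
dv2 = sqrt(mu/r2)*(1 - sqrt(2*r1/(r1+r2))) = 1331.2001 m/s
total dv = |dv1| + |dv2| = 1948.5622 + 1331.2001 = 3279.7624 m/s = 3.2798 km/s

3.2798 km/s


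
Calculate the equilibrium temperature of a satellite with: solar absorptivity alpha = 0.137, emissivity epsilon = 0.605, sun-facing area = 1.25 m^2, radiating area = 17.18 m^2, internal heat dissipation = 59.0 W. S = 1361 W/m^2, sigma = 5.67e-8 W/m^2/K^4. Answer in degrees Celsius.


Numerator = alpha*S*A_sun + Q_int = 0.137*1361*1.25 + 59.0 = 292.0713 W
Denominator = eps*sigma*A_rad = 0.605*5.67e-8*17.18 = 5.8933413e-07 W/K^4
T^4 = 4.9559534e+08 K^4
T = 149.2045 K = -123.9455 C

-123.9455 degrees Celsius


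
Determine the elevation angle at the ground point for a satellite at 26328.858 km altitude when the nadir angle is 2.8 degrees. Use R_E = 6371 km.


r = R_E + alt = 32699.8580 km
Law of sines in the satellite / Earth-center / ground-point triangle:
  sin(nadir)/R_E = sin(90 + el)/r  =>  cos(el) = (r/R_E)*sin(nadir)
cos(el) = (32699.8580 / 6371.0000) * sin(2.8 deg) = 0.2507268
el = arccos(0.2507268) = 75.4795 deg
(Earth-central angle = 90 - nadir - el = 11.7205 deg)

75.4795 degrees


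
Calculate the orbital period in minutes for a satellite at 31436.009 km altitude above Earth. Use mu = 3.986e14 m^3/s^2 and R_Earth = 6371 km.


r = 37807.0090 km = 3.7807009e+07 m
T = 2*pi*sqrt(r^3/mu) = 2*pi*sqrt(5.4040202e+22 / 3.986e14)
T = 73159.3271 s = 1219.3221 min

1219.3221 minutes


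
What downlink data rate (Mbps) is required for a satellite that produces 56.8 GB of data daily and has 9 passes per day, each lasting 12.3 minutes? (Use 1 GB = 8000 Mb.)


total contact time = 9 * 12.3 * 60 = 6642.0000 s
data = 56.8 GB = 454400.0000 Mb
rate = 454400.0000 / 6642.0000 = 68.4131 Mbps

68.4131 Mbps


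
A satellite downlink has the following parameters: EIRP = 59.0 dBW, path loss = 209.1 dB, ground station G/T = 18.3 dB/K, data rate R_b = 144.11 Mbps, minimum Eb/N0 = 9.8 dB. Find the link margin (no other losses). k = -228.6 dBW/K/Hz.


C/N0 = EIRP - FSPL + G/T - k = 59.0 - 209.1 + 18.3 - (-228.6)
C/N0 = 96.8000 dB-Hz
R_b = 144.11 Mbps = 1.4411e+08 bps -> 10*log10(R_b) = 81.5869 dB-Hz
Eb/N0 = C/N0 - 10*log10(R_b) = 96.8000 - 81.5869 = 15.2131 dB
Margin = Eb/N0 - Eb/N0_req = 15.2131 - 9.8 = 5.4131 dB (link closes)

5.4131 dB


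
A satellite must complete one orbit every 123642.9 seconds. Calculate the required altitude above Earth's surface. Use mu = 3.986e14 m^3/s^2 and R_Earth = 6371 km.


T = 123642.9 s
r = (mu*T^2/(4*pi^2))^(1/3) = (3.986e14 * 123642.9^2 / (4*pi^2))^(1/3)
r = 5.3642043e+07 m = 53642.0427 km
alt = r - R_E = 53642.0427 - 6371 = 47271.0427 km

47271.0427 km
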